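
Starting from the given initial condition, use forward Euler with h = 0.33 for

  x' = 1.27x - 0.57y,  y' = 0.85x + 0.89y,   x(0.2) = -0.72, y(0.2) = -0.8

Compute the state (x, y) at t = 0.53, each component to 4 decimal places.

-0.8713, -1.2369

Euler on (x,y): x_{n+1} = x_n + h·x', y_{n+1} = y_n + h·y'.
0.200000: (-0.720000, -0.800000); f=(-0.458400, -1.324000) → (-0.871272, -1.236920)
(x(0.53), y(0.53)) ≈ (-0.8713, -1.2369)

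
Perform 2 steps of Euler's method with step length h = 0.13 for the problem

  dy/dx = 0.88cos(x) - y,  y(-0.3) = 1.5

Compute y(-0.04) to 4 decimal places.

Euler: y_{n+1} = y_n + h·f(x_n, y_n).
x=-0.300000, y=1.500000: f=-0.659304 → y ← 1.500000 + 0.13·(-0.659304) = 1.414290
x=-0.170000, y=1.414290: f=-0.546976 → y ← 1.414290 + 0.13·(-0.546976) = 1.343184
y(-0.04) ≈ 1.3432

1.3432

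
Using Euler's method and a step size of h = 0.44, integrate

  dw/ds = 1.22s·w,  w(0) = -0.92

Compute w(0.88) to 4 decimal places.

-1.1373

Euler: w_{n+1} = w_n + h·f(s_n, w_n).
s=0.000000, w=-0.920000: f=0.000000 → w ← -0.920000 + 0.44·0.000000 = -0.920000
s=0.440000, w=-0.920000: f=-0.493856 → w ← -0.920000 + 0.44·(-0.493856) = -1.137297
w(0.88) ≈ -1.1373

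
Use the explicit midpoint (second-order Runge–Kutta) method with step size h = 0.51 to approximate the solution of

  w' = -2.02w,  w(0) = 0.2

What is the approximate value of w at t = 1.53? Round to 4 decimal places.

0.0251

Midpoint: k1 = f(t_n, w_n); k2 = f(t_n + h/2, w_n + (h/2)·k1); w_{n+1} = w_n + h·k2.
t=0.000000, w=0.200000:
  k1 = f(0.000000, 0.200000) = -0.404000
  k2 = f(0.255000, 0.096980) = -0.195900
  w ← 0.200000 + 0.51·(-0.195900) = 0.100091
t=0.510000, w=0.100091:
  k1 = f(0.510000, 0.100091) = -0.202184
  k2 = f(0.765000, 0.048534) = -0.098039
  w ← 0.100091 + 0.51·(-0.098039) = 0.050091
t=1.020000, w=0.050091:
  k1 = f(1.020000, 0.050091) = -0.101184
  k2 = f(1.275000, 0.024289) = -0.049064
  w ← 0.050091 + 0.51·(-0.049064) = 0.025068
w(1.53) ≈ 0.0251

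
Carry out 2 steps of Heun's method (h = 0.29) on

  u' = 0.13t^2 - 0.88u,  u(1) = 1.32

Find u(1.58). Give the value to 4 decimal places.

0.9034

Heun: k1 = f(t_n, u_n); k2 = f(t_n + h, u_n + h·k1); u_{n+1} = u_n + (h/2)·(k1 + k2).
t=1.000000, u=1.320000:
  k1 = f(1.000000, 1.320000) = -1.031600
  k2 = f(1.290000, 1.020836) = -0.682003
  u ← 1.320000 + (0.29/2)·(-1.031600 + (-0.682003)) = 1.071528
t=1.290000, u=1.071528:
  k1 = f(1.290000, 1.071528) = -0.726611
  k2 = f(1.580000, 0.860810) = -0.432981
  u ← 1.071528 + (0.29/2)·(-0.726611 + (-0.432981)) = 0.903387
u(1.58) ≈ 0.9034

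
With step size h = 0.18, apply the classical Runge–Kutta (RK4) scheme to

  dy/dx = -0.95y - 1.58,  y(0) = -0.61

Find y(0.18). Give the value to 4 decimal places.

-0.7755

RK4: k1 = f(x_n, y_n); k2 = f(x_n + h/2, y_n + (h/2)·k1); k3 = f(x_n + h/2, y_n + (h/2)·k2); k4 = f(x_n + h, y_n + h·k3); y_{n+1} = y_n + (h/6)·(k1 + 2k2 + 2k3 + k4).
x=0.000000, y=-0.610000:
  k1 = f(0.000000, -0.610000) = -1.000500
  k2 = f(0.090000, -0.700045) = -0.914957
  k3 = f(0.090000, -0.692346) = -0.922271
  k4 = f(0.180000, -0.776009) = -0.842792
  y ← -0.610000 + (0.18/6)·(k1 + 2k2 + 2k3 + k4) = -0.775532
y(0.18) ≈ -0.7755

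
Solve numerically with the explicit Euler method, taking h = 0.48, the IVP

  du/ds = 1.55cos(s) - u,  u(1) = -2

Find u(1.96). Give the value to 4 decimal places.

Euler: u_{n+1} = u_n + h·f(s_n, u_n).
s=1.000000, u=-2.000000: f=2.837469 → u ← -2.000000 + 0.48·2.837469 = -0.638015
s=1.480000, u=-0.638015: f=0.778556 → u ← -0.638015 + 0.48·0.778556 = -0.264308
u(1.96) ≈ -0.2643

-0.2643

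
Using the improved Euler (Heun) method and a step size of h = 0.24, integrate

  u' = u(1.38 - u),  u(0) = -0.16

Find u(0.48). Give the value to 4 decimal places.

Heun: k1 = f(x_n, u_n); k2 = f(x_n + h, u_n + h·k1); u_{n+1} = u_n + (h/2)·(k1 + k2).
x=0.000000, u=-0.160000:
  k1 = f(0.000000, -0.160000) = -0.246400
  k2 = f(0.240000, -0.219136) = -0.350428
  u ← -0.160000 + (0.24/2)·(-0.246400 + (-0.350428)) = -0.231619
x=0.240000, u=-0.231619:
  k1 = f(0.240000, -0.231619) = -0.373282
  k2 = f(0.480000, -0.321207) = -0.546440
  u ← -0.231619 + (0.24/2)·(-0.373282 + (-0.546440)) = -0.341986
u(0.48) ≈ -0.3420

-0.3420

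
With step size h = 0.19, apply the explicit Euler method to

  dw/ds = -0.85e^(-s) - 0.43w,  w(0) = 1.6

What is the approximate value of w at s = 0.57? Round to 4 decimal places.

Euler: w_{n+1} = w_n + h·f(s_n, w_n).
s=0.000000, w=1.600000: f=-1.538000 → w ← 1.600000 + 0.19·(-1.538000) = 1.307780
s=0.190000, w=1.307780: f=-1.265261 → w ← 1.307780 + 0.19·(-1.265261) = 1.067380
s=0.380000, w=1.067380: f=-1.040256 → w ← 1.067380 + 0.19·(-1.040256) = 0.869732
w(0.57) ≈ 0.8697

0.8697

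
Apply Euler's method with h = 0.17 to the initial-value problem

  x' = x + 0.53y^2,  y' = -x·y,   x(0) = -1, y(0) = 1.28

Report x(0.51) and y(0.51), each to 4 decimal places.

Euler on (x,y): x_{n+1} = x_n + h·x', y_{n+1} = y_n + h·y'.
0.000000: (-1.000000, 1.280000); f=(-0.131648, 1.280000) → (-1.022380, 1.497600)
0.170000: (-1.022380, 1.497600); f=(0.166307, 1.531117) → (-0.994108, 1.757890)
0.340000: (-0.994108, 1.757890); f=(0.643686, 1.747532) → (-0.884681, 2.054970)
(x(0.51), y(0.51)) ≈ (-0.8847, 2.0550)

-0.8847, 2.0550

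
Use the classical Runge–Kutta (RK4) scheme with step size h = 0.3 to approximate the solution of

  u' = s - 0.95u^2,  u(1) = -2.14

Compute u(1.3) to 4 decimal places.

-4.3866

RK4: k1 = f(s_n, u_n); k2 = f(s_n + h/2, u_n + (h/2)·k1); k3 = f(s_n + h/2, u_n + (h/2)·k2); k4 = f(s_n + h, u_n + h·k3); u_{n+1} = u_n + (h/6)·(k1 + 2k2 + 2k3 + k4).
s=1.000000, u=-2.140000:
  k1 = f(1.000000, -2.140000) = -3.350620
  k2 = f(1.150000, -2.642593) = -5.484133
  k3 = f(1.150000, -2.962620) = -7.188261
  k4 = f(1.300000, -4.296478) = -16.236740
  u ← -2.140000 + (0.3/6)·(k1 + 2k2 + 2k3 + k4) = -4.386607
u(1.3) ≈ -4.3866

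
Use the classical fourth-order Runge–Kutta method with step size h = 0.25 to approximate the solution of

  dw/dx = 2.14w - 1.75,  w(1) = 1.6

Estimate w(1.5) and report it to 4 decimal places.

RK4: k1 = f(x_n, w_n); k2 = f(x_n + h/2, w_n + (h/2)·k1); k3 = f(x_n + h/2, w_n + (h/2)·k2); k4 = f(x_n + h, w_n + h·k3); w_{n+1} = w_n + (h/6)·(k1 + 2k2 + 2k3 + k4).
x=1.000000, w=1.600000:
  k1 = f(1.000000, 1.600000) = 1.674000
  k2 = f(1.125000, 1.809250) = 2.121795
  k3 = f(1.125000, 1.865224) = 2.241580
  k4 = f(1.250000, 2.160395) = 2.873245
  w ← 1.600000 + (0.25/6)·(k1 + 2k2 + 2k3 + k4) = 2.153083
x=1.250000, w=2.153083:
  k1 = f(1.250000, 2.153083) = 2.857598
  k2 = f(1.375000, 2.510283) = 3.622005
  k3 = f(1.375000, 2.605834) = 3.826484
  k4 = f(1.500000, 3.109704) = 4.904767
  w ← 2.153083 + (0.25/6)·(k1 + 2k2 + 2k3 + k4) = 3.097223
w(1.5) ≈ 3.0972

3.0972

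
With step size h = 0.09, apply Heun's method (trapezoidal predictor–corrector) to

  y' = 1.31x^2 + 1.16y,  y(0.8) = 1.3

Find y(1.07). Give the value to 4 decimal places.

Heun: k1 = f(x_n, y_n); k2 = f(x_n + h, y_n + h·k1); y_{n+1} = y_n + (h/2)·(k1 + k2).
x=0.800000, y=1.300000:
  k1 = f(0.800000, 1.300000) = 2.346400
  k2 = f(0.890000, 1.511176) = 2.790615
  y ← 1.300000 + (0.09/2)·(2.346400 + 2.790615) = 1.531166
x=0.890000, y=1.531166:
  k1 = f(0.890000, 1.531166) = 2.813803
  k2 = f(0.980000, 1.784408) = 3.328037
  y ← 1.531166 + (0.09/2)·(2.813803 + 3.328037) = 1.807549
x=0.980000, y=1.807549:
  k1 = f(0.980000, 1.807549) = 3.354880
  k2 = f(1.070000, 2.109488) = 3.946825
  y ← 1.807549 + (0.09/2)·(3.354880 + 3.946825) = 2.136125
y(1.07) ≈ 2.1361

2.1361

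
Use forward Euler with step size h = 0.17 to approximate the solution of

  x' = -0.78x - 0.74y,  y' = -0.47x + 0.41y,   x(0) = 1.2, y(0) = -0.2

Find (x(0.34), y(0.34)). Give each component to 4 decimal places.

Euler on (x,y): x_{n+1} = x_n + h·x', y_{n+1} = y_n + h·y'.
0.000000: (1.200000, -0.200000); f=(-0.788000, -0.646000) → (1.066040, -0.309820)
0.170000: (1.066040, -0.309820); f=(-0.602244, -0.628065) → (0.963658, -0.416591)
(x(0.34), y(0.34)) ≈ (0.9637, -0.4166)

0.9637, -0.4166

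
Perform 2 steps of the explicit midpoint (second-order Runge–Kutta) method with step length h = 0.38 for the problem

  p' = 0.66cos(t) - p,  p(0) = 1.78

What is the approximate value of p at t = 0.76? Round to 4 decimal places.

Midpoint: k1 = f(t_n, p_n); k2 = f(t_n + h/2, p_n + (h/2)·k1); p_{n+1} = p_n + h·k2.
t=0.000000, p=1.780000:
  k1 = f(0.000000, 1.780000) = -1.120000
  k2 = f(0.190000, 1.567200) = -0.919077
  p ← 1.780000 + 0.38·(-0.919077) = 1.430751
t=0.380000, p=1.430751:
  k1 = f(0.380000, 1.430751) = -0.817832
  k2 = f(0.570000, 1.275363) = -0.719708
  p ← 1.430751 + 0.38·(-0.719708) = 1.157262
p(0.76) ≈ 1.1573

1.1573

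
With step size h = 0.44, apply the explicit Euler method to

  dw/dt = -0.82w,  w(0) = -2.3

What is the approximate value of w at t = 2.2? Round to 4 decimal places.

-0.2454

Euler: w_{n+1} = w_n + h·f(t_n, w_n).
t=0.000000, w=-2.300000: f=1.886000 → w ← -2.300000 + 0.44·1.886000 = -1.470160
t=0.440000, w=-1.470160: f=1.205531 → w ← -1.470160 + 0.44·1.205531 = -0.939726
t=0.880000, w=-0.939726: f=0.770576 → w ← -0.939726 + 0.44·0.770576 = -0.600673
t=1.320000, w=-0.600673: f=0.492552 → w ← -0.600673 + 0.44·0.492552 = -0.383950
t=1.760000, w=-0.383950: f=0.314839 → w ← -0.383950 + 0.44·0.314839 = -0.245421
w(2.2) ≈ -0.2454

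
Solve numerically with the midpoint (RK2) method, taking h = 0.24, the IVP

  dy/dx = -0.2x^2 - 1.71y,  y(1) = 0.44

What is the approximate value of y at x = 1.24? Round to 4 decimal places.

0.2461

Midpoint: k1 = f(x_n, y_n); k2 = f(x_n + h/2, y_n + (h/2)·k1); y_{n+1} = y_n + h·k2.
x=1.000000, y=0.440000:
  k1 = f(1.000000, 0.440000) = -0.952400
  k2 = f(1.120000, 0.325712) = -0.807848
  y ← 0.440000 + 0.24·(-0.807848) = 0.246117
y(1.24) ≈ 0.2461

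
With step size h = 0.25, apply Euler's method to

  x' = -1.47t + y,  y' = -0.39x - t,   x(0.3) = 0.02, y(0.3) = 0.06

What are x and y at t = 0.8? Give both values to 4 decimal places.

-0.2816, -0.1471

Euler on (x,y): x_{n+1} = x_n + h·x', y_{n+1} = y_n + h·y'.
0.300000: (0.020000, 0.060000); f=(-0.381000, -0.307800) → (-0.075250, -0.016950)
0.550000: (-0.075250, -0.016950); f=(-0.825450, -0.520653) → (-0.281612, -0.147113)
(x(0.8), y(0.8)) ≈ (-0.2816, -0.1471)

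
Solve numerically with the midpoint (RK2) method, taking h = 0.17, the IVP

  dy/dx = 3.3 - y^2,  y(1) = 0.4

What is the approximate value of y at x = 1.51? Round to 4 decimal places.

Midpoint: k1 = f(x_n, y_n); k2 = f(x_n + h/2, y_n + (h/2)·k1); y_{n+1} = y_n + h·k2.
x=1.000000, y=0.400000:
  k1 = f(1.000000, 0.400000) = 3.140000
  k2 = f(1.085000, 0.666900) = 2.855244
  y ← 0.400000 + 0.17·2.855244 = 0.885392
x=1.170000, y=0.885392:
  k1 = f(1.170000, 0.885392) = 2.516082
  k2 = f(1.255000, 1.099259) = 2.091631
  y ← 0.885392 + 0.17·2.091631 = 1.240969
x=1.340000, y=1.240969:
  k1 = f(1.340000, 1.240969) = 1.759997
  k2 = f(1.425000, 1.390568) = 1.366319
  y ← 1.240969 + 0.17·1.366319 = 1.473243
y(1.51) ≈ 1.4732

1.4732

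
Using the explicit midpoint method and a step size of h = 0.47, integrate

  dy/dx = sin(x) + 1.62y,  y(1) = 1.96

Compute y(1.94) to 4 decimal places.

Midpoint: k1 = f(x_n, y_n); k2 = f(x_n + h/2, y_n + (h/2)·k1); y_{n+1} = y_n + h·k2.
x=1.000000, y=1.960000:
  k1 = f(1.000000, 1.960000) = 4.016671
  k2 = f(1.235000, 2.903918) = 5.648495
  y ← 1.960000 + 0.47·5.648495 = 4.614793
x=1.470000, y=4.614793:
  k1 = f(1.470000, 4.614793) = 8.470888
  k2 = f(1.705000, 6.605451) = 11.691839
  y ← 4.614793 + 0.47·11.691839 = 10.109957
y(1.94) ≈ 10.1100

10.1100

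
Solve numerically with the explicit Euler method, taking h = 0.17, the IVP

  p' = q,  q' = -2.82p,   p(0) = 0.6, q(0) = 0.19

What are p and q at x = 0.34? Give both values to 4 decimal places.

0.6157, -0.4008

Euler on (p,q): p_{n+1} = p_n + h·p', q_{n+1} = q_n + h·q'.
0.000000: (0.600000, 0.190000); f=(0.190000, -1.692000) → (0.632300, -0.097640)
0.170000: (0.632300, -0.097640); f=(-0.097640, -1.783086) → (0.615701, -0.400765)
(p(0.34), q(0.34)) ≈ (0.6157, -0.4008)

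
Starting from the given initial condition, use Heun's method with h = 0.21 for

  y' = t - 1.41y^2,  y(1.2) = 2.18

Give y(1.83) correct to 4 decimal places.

1.2437

Heun: k1 = f(t_n, y_n); k2 = f(t_n + h, y_n + h·k1); y_{n+1} = y_n + (h/2)·(k1 + k2).
t=1.200000, y=2.180000:
  k1 = f(1.200000, 2.180000) = -5.500884
  k2 = f(1.410000, 1.024814) = -0.070845
  y ← 2.180000 + (0.21/2)·(-5.500884 + (-0.070845)) = 1.594968
t=1.410000, y=1.594968:
  k1 = f(1.410000, 1.594968) = -2.176934
  k2 = f(1.620000, 1.137812) = -0.205410
  y ← 1.594968 + (0.21/2)·(-2.176934 + (-0.205410)) = 1.344822
t=1.620000, y=1.344822:
  k1 = f(1.620000, 1.344822) = -0.930052
  k2 = f(1.830000, 1.149512) = -0.033141
  y ← 1.344822 + (0.21/2)·(-0.930052 + (-0.033141)) = 1.243687
y(1.83) ≈ 1.2437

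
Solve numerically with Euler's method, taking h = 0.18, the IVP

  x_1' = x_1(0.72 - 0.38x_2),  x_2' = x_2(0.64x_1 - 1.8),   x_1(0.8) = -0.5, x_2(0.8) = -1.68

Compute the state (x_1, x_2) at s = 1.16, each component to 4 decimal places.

Euler on (x_1,x_2): x_1_{n+1} = x_1_n + h·x_1', x_2_{n+1} = x_2_n + h·x_2'.
0.800000: (-0.500000, -1.680000); f=(-0.679200, 3.561600) → (-0.622256, -1.038912)
0.980000: (-0.622256, -1.038912); f=(-0.693683, 2.283782) → (-0.747119, -0.627831)
(x_1(1.16), x_2(1.16)) ≈ (-0.7471, -0.6278)

-0.7471, -0.6278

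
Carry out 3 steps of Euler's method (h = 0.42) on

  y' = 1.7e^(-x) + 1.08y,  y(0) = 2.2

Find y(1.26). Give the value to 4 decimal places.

9.2559

Euler: y_{n+1} = y_n + h·f(x_n, y_n).
x=0.000000, y=2.200000: f=4.076000 → y ← 2.200000 + 0.42·4.076000 = 3.911920
x=0.420000, y=3.911920: f=5.341853 → y ← 3.911920 + 0.42·5.341853 = 6.155498
x=0.840000, y=6.155498: f=7.381846 → y ← 6.155498 + 0.42·7.381846 = 9.255874
y(1.26) ≈ 9.2559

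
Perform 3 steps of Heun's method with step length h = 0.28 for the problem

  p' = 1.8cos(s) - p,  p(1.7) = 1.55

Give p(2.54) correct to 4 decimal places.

Heun: k1 = f(s_n, p_n); k2 = f(s_n + h, p_n + h·k1); p_{n+1} = p_n + (h/2)·(k1 + k2).
s=1.700000, p=1.550000:
  k1 = f(1.700000, 1.550000) = -1.781920
  k2 = f(1.980000, 1.051062) = -1.767244
  p ← 1.550000 + (0.28/2)·(-1.781920 + (-1.767244)) = 1.053117
s=1.980000, p=1.053117:
  k1 = f(1.980000, 1.053117) = -1.769299
  k2 = f(2.260000, 0.557713) = -1.702374
  p ← 1.053117 + (0.28/2)·(-1.769299 + (-1.702374)) = 0.567083
s=2.260000, p=0.567083:
  k1 = f(2.260000, 0.567083) = -1.711744
  k2 = f(2.540000, 0.087794) = -1.571778
  p ← 0.567083 + (0.28/2)·(-1.711744 + (-1.571778)) = 0.107390
p(2.54) ≈ 0.1074

0.1074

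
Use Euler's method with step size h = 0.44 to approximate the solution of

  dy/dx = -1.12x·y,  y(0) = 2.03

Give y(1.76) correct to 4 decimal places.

Euler: y_{n+1} = y_n + h·f(x_n, y_n).
x=0.000000, y=2.030000: f=0.000000 → y ← 2.030000 + 0.44·0.000000 = 2.030000
x=0.440000, y=2.030000: f=-1.000384 → y ← 2.030000 + 0.44·(-1.000384) = 1.589831
x=0.880000, y=1.589831: f=-1.566937 → y ← 1.589831 + 0.44·(-1.566937) = 0.900379
x=1.320000, y=0.900379: f=-1.331120 → y ← 0.900379 + 0.44·(-1.331120) = 0.314686
y(1.76) ≈ 0.3147

0.3147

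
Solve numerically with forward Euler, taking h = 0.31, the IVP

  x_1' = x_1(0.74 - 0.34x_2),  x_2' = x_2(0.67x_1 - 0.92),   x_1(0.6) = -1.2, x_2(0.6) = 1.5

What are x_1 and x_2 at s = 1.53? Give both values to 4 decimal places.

-1.7777, 0.1270

Euler on (x_1,x_2): x_1_{n+1} = x_1_n + h·x_1', x_2_{n+1} = x_2_n + h·x_2'.
0.600000: (-1.200000, 1.500000); f=(-0.276000, -2.586000) → (-1.285560, 0.698340)
0.910000: (-1.285560, 0.698340); f=(-0.646077, -1.243971) → (-1.485844, 0.312709)
1.220000: (-1.485844, 0.312709); f=(-0.941548, -0.598999) → (-1.777724, 0.127019)
(x_1(1.53), x_2(1.53)) ≈ (-1.7777, 0.1270)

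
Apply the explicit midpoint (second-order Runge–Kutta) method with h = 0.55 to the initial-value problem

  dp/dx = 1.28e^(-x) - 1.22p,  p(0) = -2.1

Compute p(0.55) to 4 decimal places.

Midpoint: k1 = f(x_n, p_n); k2 = f(x_n + h/2, p_n + (h/2)·k1); p_{n+1} = p_n + h·k2.
x=0.000000, p=-2.100000:
  k1 = f(0.000000, -2.100000) = 3.842000
  k2 = f(0.275000, -1.043450) = 2.245261
  p ← -2.100000 + 0.55·2.245261 = -0.865106
p(0.55) ≈ -0.8651

-0.8651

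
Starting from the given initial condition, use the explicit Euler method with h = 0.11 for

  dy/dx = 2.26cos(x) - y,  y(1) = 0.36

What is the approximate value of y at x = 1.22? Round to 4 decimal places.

Euler: y_{n+1} = y_n + h·f(x_n, y_n).
x=1.000000, y=0.360000: f=0.861083 → y ← 0.360000 + 0.11·0.861083 = 0.454719
x=1.110000, y=0.454719: f=0.550216 → y ← 0.454719 + 0.11·0.550216 = 0.515243
y(1.22) ≈ 0.5152

0.5152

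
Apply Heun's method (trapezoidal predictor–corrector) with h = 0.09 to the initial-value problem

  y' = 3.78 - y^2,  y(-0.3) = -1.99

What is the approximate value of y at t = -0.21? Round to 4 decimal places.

-2.0091

Heun: k1 = f(t_n, y_n); k2 = f(t_n + h, y_n + h·k1); y_{n+1} = y_n + (h/2)·(k1 + k2).
t=-0.300000, y=-1.990000:
  k1 = f(-0.300000, -1.990000) = -0.180100
  k2 = f(-0.210000, -2.006209) = -0.244875
  y ← -1.990000 + (0.09/2)·(-0.180100 + (-0.244875)) = -2.009124
y(-0.21) ≈ -2.0091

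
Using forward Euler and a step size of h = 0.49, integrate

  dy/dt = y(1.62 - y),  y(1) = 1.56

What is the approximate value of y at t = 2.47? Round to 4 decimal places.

Euler: y_{n+1} = y_n + h·f(t_n, y_n).
t=1.000000, y=1.560000: f=0.093600 → y ← 1.560000 + 0.49·0.093600 = 1.605864
t=1.490000, y=1.605864: f=0.022700 → y ← 1.605864 + 0.49·0.022700 = 1.616987
t=1.980000, y=1.616987: f=0.004872 → y ← 1.616987 + 0.49·0.004872 = 1.619374
y(2.47) ≈ 1.6194

1.6194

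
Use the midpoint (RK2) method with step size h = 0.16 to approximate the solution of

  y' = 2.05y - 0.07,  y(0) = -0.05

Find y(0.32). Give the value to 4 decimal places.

-0.1265

Midpoint: k1 = f(t_n, y_n); k2 = f(t_n + h/2, y_n + (h/2)·k1); y_{n+1} = y_n + h·k2.
t=0.000000, y=-0.050000:
  k1 = f(0.000000, -0.050000) = -0.172500
  k2 = f(0.080000, -0.063800) = -0.200790
  y ← -0.050000 + 0.16·(-0.200790) = -0.082126
t=0.160000, y=-0.082126:
  k1 = f(0.160000, -0.082126) = -0.238359
  k2 = f(0.240000, -0.101195) = -0.277450
  y ← -0.082126 + 0.16·(-0.277450) = -0.126518
y(0.32) ≈ -0.1265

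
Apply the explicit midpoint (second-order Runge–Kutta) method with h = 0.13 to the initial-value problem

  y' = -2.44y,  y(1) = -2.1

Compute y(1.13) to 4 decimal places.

-1.5395

Midpoint: k1 = f(t_n, y_n); k2 = f(t_n + h/2, y_n + (h/2)·k1); y_{n+1} = y_n + h·k2.
t=1.000000, y=-2.100000:
  k1 = f(1.000000, -2.100000) = 5.124000
  k2 = f(1.065000, -1.766940) = 4.311334
  y ← -2.100000 + 0.13·4.311334 = -1.539527
y(1.13) ≈ -1.5395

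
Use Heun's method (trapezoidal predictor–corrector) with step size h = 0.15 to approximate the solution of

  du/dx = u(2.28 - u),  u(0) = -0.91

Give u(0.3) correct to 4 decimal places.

-2.7265

Heun: k1 = f(x_n, u_n); k2 = f(x_n + h, u_n + h·k1); u_{n+1} = u_n + (h/2)·(k1 + k2).
x=0.000000, u=-0.910000:
  k1 = f(0.000000, -0.910000) = -2.902900
  k2 = f(0.150000, -1.345435) = -4.877787
  u ← -0.910000 + (0.15/2)·(-2.902900 + (-4.877787)) = -1.493552
x=0.150000, u=-1.493552:
  k1 = f(0.150000, -1.493552) = -5.635994
  k2 = f(0.300000, -2.338951) = -10.803497
  u ← -1.493552 + (0.15/2)·(-5.635994 + (-10.803497)) = -2.726513
u(0.3) ≈ -2.7265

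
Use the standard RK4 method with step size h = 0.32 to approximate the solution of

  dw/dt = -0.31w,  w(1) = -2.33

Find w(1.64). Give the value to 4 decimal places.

RK4: k1 = f(t_n, w_n); k2 = f(t_n + h/2, w_n + (h/2)·k1); k3 = f(t_n + h/2, w_n + (h/2)·k2); k4 = f(t_n + h, w_n + h·k3); w_{n+1} = w_n + (h/6)·(k1 + 2k2 + 2k3 + k4).
t=1.000000, w=-2.330000:
  k1 = f(1.000000, -2.330000) = 0.722300
  k2 = f(1.160000, -2.214432) = 0.686474
  k3 = f(1.160000, -2.220164) = 0.688251
  k4 = f(1.320000, -2.109760) = 0.654026
  w ← -2.330000 + (0.32/6)·(k1 + 2k2 + 2k3 + k4) = -2.109959
t=1.320000, w=-2.109959:
  k1 = f(1.320000, -2.109959) = 0.654087
  k2 = f(1.480000, -2.005305) = 0.621644
  k3 = f(1.480000, -2.010496) = 0.623254
  k4 = f(1.640000, -1.910518) = 0.592260
  w ← -2.109959 + (0.32/6)·(k1 + 2k2 + 2k3 + k4) = -1.910698
w(1.64) ≈ -1.9107

-1.9107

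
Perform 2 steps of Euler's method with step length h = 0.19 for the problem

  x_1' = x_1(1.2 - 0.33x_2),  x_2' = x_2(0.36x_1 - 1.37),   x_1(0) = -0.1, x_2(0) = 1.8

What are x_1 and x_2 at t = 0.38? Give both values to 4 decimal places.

Euler on (x_1,x_2): x_1_{n+1} = x_1_n + h·x_1', x_2_{n+1} = x_2_n + h·x_2'.
0.000000: (-0.100000, 1.800000); f=(-0.060600, -2.530800) → (-0.111514, 1.319148)
0.190000: (-0.111514, 1.319148); f=(-0.085273, -1.860190) → (-0.127716, 0.965712)
(x_1(0.38), x_2(0.38)) ≈ (-0.1277, 0.9657)

-0.1277, 0.9657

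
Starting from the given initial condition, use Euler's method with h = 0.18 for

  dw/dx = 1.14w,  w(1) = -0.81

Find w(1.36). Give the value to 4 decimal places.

-1.1765

Euler: w_{n+1} = w_n + h·f(x_n, w_n).
x=1.000000, w=-0.810000: f=-0.923400 → w ← -0.810000 + 0.18·(-0.923400) = -0.976212
x=1.180000, w=-0.976212: f=-1.112882 → w ← -0.976212 + 0.18·(-1.112882) = -1.176531
w(1.36) ≈ -1.1765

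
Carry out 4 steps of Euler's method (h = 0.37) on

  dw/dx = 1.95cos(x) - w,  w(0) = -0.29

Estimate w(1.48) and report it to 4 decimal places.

1.0582

Euler: w_{n+1} = w_n + h·f(x_n, w_n).
x=0.000000, w=-0.290000: f=2.240000 → w ← -0.290000 + 0.37·2.240000 = 0.538800
x=0.370000, w=0.538800: f=1.279238 → w ← 0.538800 + 0.37·1.279238 = 1.012118
x=0.740000, w=1.012118: f=0.427896 → w ← 1.012118 + 0.37·0.427896 = 1.170440
x=1.110000, w=1.170440: f=-0.303350 → w ← 1.170440 + 0.37·(-0.303350) = 1.058200
w(1.48) ≈ 1.0582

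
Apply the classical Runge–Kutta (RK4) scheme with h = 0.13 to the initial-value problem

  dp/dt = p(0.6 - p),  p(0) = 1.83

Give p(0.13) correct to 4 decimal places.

RK4: k1 = f(t_n, p_n); k2 = f(t_n + h/2, p_n + (h/2)·k1); k3 = f(t_n + h/2, p_n + (h/2)·k2); k4 = f(t_n + h, p_n + h·k3); p_{n+1} = p_n + (h/6)·(k1 + 2k2 + 2k3 + k4).
t=0.000000, p=1.830000:
  k1 = f(0.000000, 1.830000) = -2.250900
  k2 = f(0.065000, 1.683692) = -1.824602
  k3 = f(0.065000, 1.711401) = -1.902052
  k4 = f(0.130000, 1.582733) = -1.555404
  p ← 1.830000 + (0.13/6)·(k1 + 2k2 + 2k3 + k4) = 1.586042
p(0.13) ≈ 1.5860

1.5860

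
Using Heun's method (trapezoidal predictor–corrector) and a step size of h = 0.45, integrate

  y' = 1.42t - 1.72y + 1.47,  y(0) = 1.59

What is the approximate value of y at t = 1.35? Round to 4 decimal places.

1.6656

Heun: k1 = f(t_n, y_n); k2 = f(t_n + h, y_n + h·k1); y_{n+1} = y_n + (h/2)·(k1 + k2).
t=0.000000, y=1.590000:
  k1 = f(0.000000, 1.590000) = -1.264800
  k2 = f(0.450000, 1.020840) = 0.353155
  y ← 1.590000 + (0.45/2)·(-1.264800 + 0.353155) = 1.384880
t=0.450000, y=1.384880:
  k1 = f(0.450000, 1.384880) = -0.272993
  k2 = f(0.900000, 1.262033) = 0.577303
  y ← 1.384880 + (0.45/2)·(-0.272993 + 0.577303) = 1.453350
t=0.900000, y=1.453350:
  k1 = f(0.900000, 1.453350) = 0.248239
  k2 = f(1.350000, 1.565057) = 0.695102
  y ← 1.453350 + (0.45/2)·(0.248239 + 0.695102) = 1.665601
y(1.35) ≈ 1.6656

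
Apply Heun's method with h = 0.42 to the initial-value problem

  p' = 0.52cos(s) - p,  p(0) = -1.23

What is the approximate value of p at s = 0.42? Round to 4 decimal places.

Heun: k1 = f(s_n, p_n); k2 = f(s_n + h, p_n + h·k1); p_{n+1} = p_n + (h/2)·(k1 + k2).
s=0.000000, p=-1.230000:
  k1 = f(0.000000, -1.230000) = 1.750000
  k2 = f(0.420000, -0.495000) = 0.969806
  p ← -1.230000 + (0.42/2)·(1.750000 + 0.969806) = -0.658841
p(0.42) ≈ -0.6588

-0.6588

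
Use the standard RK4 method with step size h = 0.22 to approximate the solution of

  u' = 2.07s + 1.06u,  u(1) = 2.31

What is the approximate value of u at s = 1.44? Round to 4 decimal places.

5.0786

RK4: k1 = f(s_n, u_n); k2 = f(s_n + h/2, u_n + (h/2)·k1); k3 = f(s_n + h/2, u_n + (h/2)·k2); k4 = f(s_n + h, u_n + h·k3); u_{n+1} = u_n + (h/6)·(k1 + 2k2 + 2k3 + k4).
s=1.000000, u=2.310000:
  k1 = f(1.000000, 2.310000) = 4.518600
  k2 = f(1.110000, 2.807046) = 5.273169
  k3 = f(1.110000, 2.890049) = 5.361151
  k4 = f(1.220000, 3.489453) = 6.224221
  u ← 2.310000 + (0.22/6)·(k1 + 2k2 + 2k3 + k4) = 3.483754
s=1.220000, u=3.483754:
  k1 = f(1.220000, 3.483754) = 6.218179
  k2 = f(1.330000, 4.167753) = 7.170918
  k3 = f(1.330000, 4.272555) = 7.282008
  k4 = f(1.440000, 5.085795) = 8.371743
  u ← 3.483754 + (0.22/6)·(k1 + 2k2 + 2k3 + k4) = 5.078599
u(1.44) ≈ 5.0786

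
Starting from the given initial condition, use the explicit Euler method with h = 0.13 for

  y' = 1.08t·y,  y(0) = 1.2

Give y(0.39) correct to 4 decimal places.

Euler: y_{n+1} = y_n + h·f(t_n, y_n).
t=0.000000, y=1.200000: f=0.000000 → y ← 1.200000 + 0.13·0.000000 = 1.200000
t=0.130000, y=1.200000: f=0.168480 → y ← 1.200000 + 0.13·0.168480 = 1.221902
t=0.260000, y=1.221902: f=0.343110 → y ← 1.221902 + 0.13·0.343110 = 1.266507
y(0.39) ≈ 1.2665

1.2665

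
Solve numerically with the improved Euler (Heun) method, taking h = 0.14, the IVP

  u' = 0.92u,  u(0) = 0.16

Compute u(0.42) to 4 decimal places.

0.2352

Heun: k1 = f(s_n, u_n); k2 = f(s_n + h, u_n + h·k1); u_{n+1} = u_n + (h/2)·(k1 + k2).
s=0.000000, u=0.160000:
  k1 = f(0.000000, 0.160000) = 0.147200
  k2 = f(0.140000, 0.180608) = 0.166159
  u ← 0.160000 + (0.14/2)·(0.147200 + 0.166159) = 0.181935
s=0.140000, u=0.181935:
  k1 = f(0.140000, 0.181935) = 0.167380
  k2 = f(0.280000, 0.205368) = 0.188939
  u ← 0.181935 + (0.14/2)·(0.167380 + 0.188939) = 0.206878
s=0.280000, u=0.206878:
  k1 = f(0.280000, 0.206878) = 0.190327
  k2 = f(0.420000, 0.233523) = 0.214841
  u ← 0.206878 + (0.14/2)·(0.190327 + 0.214841) = 0.235239
u(0.42) ≈ 0.2352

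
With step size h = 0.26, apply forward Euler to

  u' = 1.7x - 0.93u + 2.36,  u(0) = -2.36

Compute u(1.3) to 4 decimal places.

2.2138

Euler: u_{n+1} = u_n + h·f(x_n, u_n).
x=0.000000, u=-2.360000: f=4.554800 → u ← -2.360000 + 0.26·4.554800 = -1.175752
x=0.260000, u=-1.175752: f=3.895449 → u ← -1.175752 + 0.26·3.895449 = -0.162935
x=0.520000, u=-0.162935: f=3.395530 → u ← -0.162935 + 0.26·3.395530 = 0.719903
x=0.780000, u=0.719903: f=3.016491 → u ← 0.719903 + 0.26·3.016491 = 1.504190
x=1.040000, u=1.504190: f=2.729103 → u ← 1.504190 + 0.26·2.729103 = 2.213757
u(1.3) ≈ 2.2138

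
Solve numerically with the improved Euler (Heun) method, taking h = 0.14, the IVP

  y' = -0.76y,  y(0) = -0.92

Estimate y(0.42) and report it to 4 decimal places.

Heun: k1 = f(s_n, y_n); k2 = f(s_n + h, y_n + h·k1); y_{n+1} = y_n + (h/2)·(k1 + k2).
s=0.000000, y=-0.920000:
  k1 = f(0.000000, -0.920000) = 0.699200
  k2 = f(0.140000, -0.822112) = 0.624805
  y ← -0.920000 + (0.14/2)·(0.699200 + 0.624805) = -0.827320
s=0.140000, y=-0.827320:
  k1 = f(0.140000, -0.827320) = 0.628763
  k2 = f(0.280000, -0.739293) = 0.561863
  y ← -0.827320 + (0.14/2)·(0.628763 + 0.561863) = -0.743976
s=0.280000, y=-0.743976:
  k1 = f(0.280000, -0.743976) = 0.565422
  k2 = f(0.420000, -0.664817) = 0.505261
  y ← -0.743976 + (0.14/2)·(0.565422 + 0.505261) = -0.669028
y(0.42) ≈ -0.6690

-0.6690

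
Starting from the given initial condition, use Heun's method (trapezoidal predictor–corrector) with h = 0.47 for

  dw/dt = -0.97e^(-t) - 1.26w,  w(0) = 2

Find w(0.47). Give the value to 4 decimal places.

Heun: k1 = f(t_n, w_n); k2 = f(t_n + h, w_n + h·k1); w_{n+1} = w_n + (h/2)·(k1 + k2).
t=0.000000, w=2.000000:
  k1 = f(0.000000, 2.000000) = -3.490000
  k2 = f(0.470000, 0.359700) = -1.059474
  w ← 2.000000 + (0.47/2)·(-3.490000 + (-1.059474)) = 0.930874
w(0.47) ≈ 0.9309

0.9309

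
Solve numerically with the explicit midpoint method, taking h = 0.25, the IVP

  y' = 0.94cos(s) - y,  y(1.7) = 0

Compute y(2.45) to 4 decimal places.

-0.2576

Midpoint: k1 = f(s_n, y_n); k2 = f(s_n + h/2, y_n + (h/2)·k1); y_{n+1} = y_n + h·k2.
s=1.700000, y=0.000000:
  k1 = f(1.700000, 0.000000) = -0.121114
  k2 = f(1.825000, -0.015139) = -0.221247
  y ← 0.000000 + 0.25·(-0.221247) = -0.055312
s=1.950000, y=-0.055312:
  k1 = f(1.950000, -0.055312) = -0.292658
  k2 = f(2.075000, -0.091894) = -0.362230
  y ← -0.055312 + 0.25·(-0.362230) = -0.145869
s=2.200000, y=-0.145869:
  k1 = f(2.200000, -0.145869) = -0.407322
  k2 = f(2.325000, -0.196784) = -0.446842
  y ← -0.145869 + 0.25·(-0.446842) = -0.257580
y(2.45) ≈ -0.2576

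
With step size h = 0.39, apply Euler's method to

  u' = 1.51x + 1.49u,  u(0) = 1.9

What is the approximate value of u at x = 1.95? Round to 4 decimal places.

22.8379

Euler: u_{n+1} = u_n + h·f(x_n, u_n).
x=0.000000, u=1.900000: f=2.831000 → u ← 1.900000 + 0.39·2.831000 = 3.004090
x=0.390000, u=3.004090: f=5.064994 → u ← 3.004090 + 0.39·5.064994 = 4.979438
x=0.780000, u=4.979438: f=8.597162 → u ← 4.979438 + 0.39·8.597162 = 8.332331
x=1.170000, u=8.332331: f=14.181873 → u ← 8.332331 + 0.39·14.181873 = 13.863261
x=1.560000, u=13.863261: f=23.011860 → u ← 13.863261 + 0.39·23.011860 = 22.837887
u(1.95) ≈ 22.8379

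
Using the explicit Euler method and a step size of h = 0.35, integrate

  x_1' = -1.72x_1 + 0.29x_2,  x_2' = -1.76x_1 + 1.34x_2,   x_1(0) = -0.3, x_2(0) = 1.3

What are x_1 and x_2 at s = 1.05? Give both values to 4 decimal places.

0.3981, 4.3745

Euler on (x_1,x_2): x_1_{n+1} = x_1_n + h·x_1', x_2_{n+1} = x_2_n + h·x_2'.
0.000000: (-0.300000, 1.300000); f=(0.893000, 2.270000) → (0.012550, 2.094500)
0.350000: (0.012550, 2.094500); f=(0.585819, 2.784542) → (0.217587, 3.069090)
0.700000: (0.217587, 3.069090); f=(0.515787, 3.729628) → (0.398112, 4.374459)
(x_1(1.05), x_2(1.05)) ≈ (0.3981, 4.3745)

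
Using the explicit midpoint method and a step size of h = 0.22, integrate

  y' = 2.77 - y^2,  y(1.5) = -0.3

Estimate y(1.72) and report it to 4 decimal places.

0.3094

Midpoint: k1 = f(x_n, y_n); k2 = f(x_n + h/2, y_n + (h/2)·k1); y_{n+1} = y_n + h·k2.
x=1.500000, y=-0.300000:
  k1 = f(1.500000, -0.300000) = 2.680000
  k2 = f(1.610000, -0.005200) = 2.769973
  y ← -0.300000 + 0.22·2.769973 = 0.309394
y(1.72) ≈ 0.3094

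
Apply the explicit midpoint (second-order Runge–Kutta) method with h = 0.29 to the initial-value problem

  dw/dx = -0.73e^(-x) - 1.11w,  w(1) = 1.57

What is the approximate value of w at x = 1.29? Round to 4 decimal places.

Midpoint: k1 = f(x_n, w_n); k2 = f(x_n + h/2, w_n + (h/2)·k1); w_{n+1} = w_n + h·k2.
x=1.000000, w=1.570000:
  k1 = f(1.000000, 1.570000) = -2.011252
  k2 = f(1.145000, 1.278368) = -1.651292
  w ← 1.570000 + 0.29·(-1.651292) = 1.091125
w(1.29) ≈ 1.0911

1.0911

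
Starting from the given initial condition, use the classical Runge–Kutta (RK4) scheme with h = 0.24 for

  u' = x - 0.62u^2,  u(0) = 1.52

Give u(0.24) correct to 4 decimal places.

1.2650

RK4: k1 = f(x_n, u_n); k2 = f(x_n + h/2, u_n + (h/2)·k1); k3 = f(x_n + h/2, u_n + (h/2)·k2); k4 = f(x_n + h, u_n + h·k3); u_{n+1} = u_n + (h/6)·(k1 + 2k2 + 2k3 + k4).
x=0.000000, u=1.520000:
  k1 = f(0.000000, 1.520000) = -1.432448
  k2 = f(0.120000, 1.348106) = -1.006782
  k3 = f(0.120000, 1.399186) = -1.093788
  k4 = f(0.240000, 1.257491) = -0.740396
  u ← 1.520000 + (0.24/6)·(k1 + 2k2 + 2k3 + k4) = 1.265041
u(0.24) ≈ 1.2650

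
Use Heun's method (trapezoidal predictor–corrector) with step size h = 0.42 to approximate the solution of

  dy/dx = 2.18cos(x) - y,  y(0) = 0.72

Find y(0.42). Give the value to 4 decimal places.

1.1646

Heun: k1 = f(x_n, y_n); k2 = f(x_n + h, y_n + h·k1); y_{n+1} = y_n + (h/2)·(k1 + k2).
x=0.000000, y=0.720000:
  k1 = f(0.000000, 0.720000) = 1.460000
  k2 = f(0.420000, 1.333200) = 0.657334
  y ← 0.720000 + (0.42/2)·(1.460000 + 0.657334) = 1.164640
y(0.42) ≈ 1.1646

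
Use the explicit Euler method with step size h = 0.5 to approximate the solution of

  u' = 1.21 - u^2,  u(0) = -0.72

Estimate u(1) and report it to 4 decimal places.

Euler: u_{n+1} = u_n + h·f(x_n, u_n).
x=0.000000, u=-0.720000: f=0.691600 → u ← -0.720000 + 0.5·0.691600 = -0.374200
x=0.500000, u=-0.374200: f=1.069974 → u ← -0.374200 + 0.5·1.069974 = 0.160787
u(1) ≈ 0.1608

0.1608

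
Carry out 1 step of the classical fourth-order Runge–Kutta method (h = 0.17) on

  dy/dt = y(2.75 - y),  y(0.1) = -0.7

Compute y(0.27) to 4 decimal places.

-1.3160

RK4: k1 = f(t_n, y_n); k2 = f(t_n + h/2, y_n + (h/2)·k1); k3 = f(t_n + h/2, y_n + (h/2)·k2); k4 = f(t_n + h, y_n + h·k3); y_{n+1} = y_n + (h/6)·(k1 + 2k2 + 2k3 + k4).
t=0.100000, y=-0.700000:
  k1 = f(0.100000, -0.700000) = -2.415000
  k2 = f(0.185000, -0.905275) = -3.309029
  k3 = f(0.185000, -0.981267) = -3.661371
  k4 = f(0.270000, -1.322433) = -5.385521
  y ← -0.700000 + (0.17/6)·(k1 + 2k2 + 2k3 + k4) = -1.316004
y(0.27) ≈ -1.3160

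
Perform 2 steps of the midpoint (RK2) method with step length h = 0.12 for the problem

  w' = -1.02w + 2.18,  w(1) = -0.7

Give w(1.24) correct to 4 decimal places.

Midpoint: k1 = f(t_n, w_n); k2 = f(t_n + h/2, w_n + (h/2)·k1); w_{n+1} = w_n + h·k2.
t=1.000000, w=-0.700000:
  k1 = f(1.000000, -0.700000) = 2.894000
  k2 = f(1.060000, -0.526360) = 2.716887
  w ← -0.700000 + 0.12·2.716887 = -0.373974
t=1.120000, w=-0.373974:
  k1 = f(1.120000, -0.373974) = 2.561453
  k2 = f(1.180000, -0.220286) = 2.404692
  w ← -0.373974 + 0.12·2.404692 = -0.085410
w(1.24) ≈ -0.0854

-0.0854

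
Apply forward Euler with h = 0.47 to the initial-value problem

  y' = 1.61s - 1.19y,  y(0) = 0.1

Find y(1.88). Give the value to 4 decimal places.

1.4533

Euler: y_{n+1} = y_n + h·f(s_n, y_n).
s=0.000000, y=0.100000: f=-0.119000 → y ← 0.100000 + 0.47·(-0.119000) = 0.044070
s=0.470000, y=0.044070: f=0.704257 → y ← 0.044070 + 0.47·0.704257 = 0.375071
s=0.940000, y=0.375071: f=1.067066 → y ← 0.375071 + 0.47·1.067066 = 0.876592
s=1.410000, y=0.876592: f=1.226956 → y ← 0.876592 + 0.47·1.226956 = 1.453261
y(1.88) ≈ 1.4533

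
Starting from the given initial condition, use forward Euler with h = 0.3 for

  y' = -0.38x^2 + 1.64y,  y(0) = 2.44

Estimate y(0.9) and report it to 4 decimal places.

8.0476

Euler: y_{n+1} = y_n + h·f(x_n, y_n).
x=0.000000, y=2.440000: f=4.001600 → y ← 2.440000 + 0.3·4.001600 = 3.640480
x=0.300000, y=3.640480: f=5.936187 → y ← 3.640480 + 0.3·5.936187 = 5.421336
x=0.600000, y=5.421336: f=8.754191 → y ← 5.421336 + 0.3·8.754191 = 8.047594
y(0.9) ≈ 8.0476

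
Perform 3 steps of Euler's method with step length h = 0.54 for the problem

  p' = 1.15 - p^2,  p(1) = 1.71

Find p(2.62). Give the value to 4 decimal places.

1.0731

Euler: p_{n+1} = p_n + h·f(s_n, p_n).
s=1.000000, p=1.710000: f=-1.774100 → p ← 1.710000 + 0.54·(-1.774100) = 0.751986
s=1.540000, p=0.751986: f=0.584517 → p ← 0.751986 + 0.54·0.584517 = 1.067625
s=2.080000, p=1.067625: f=0.010176 → p ← 1.067625 + 0.54·0.010176 = 1.073120
p(2.62) ≈ 1.0731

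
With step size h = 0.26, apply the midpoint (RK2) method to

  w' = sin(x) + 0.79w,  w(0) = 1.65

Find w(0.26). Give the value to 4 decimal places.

Midpoint: k1 = f(x_n, w_n); k2 = f(x_n + h/2, w_n + (h/2)·k1); w_{n+1} = w_n + h·k2.
x=0.000000, w=1.650000:
  k1 = f(0.000000, 1.650000) = 1.303500
  k2 = f(0.130000, 1.819455) = 1.567004
  w ← 1.650000 + 0.26·1.567004 = 2.057421
w(0.26) ≈ 2.0574

2.0574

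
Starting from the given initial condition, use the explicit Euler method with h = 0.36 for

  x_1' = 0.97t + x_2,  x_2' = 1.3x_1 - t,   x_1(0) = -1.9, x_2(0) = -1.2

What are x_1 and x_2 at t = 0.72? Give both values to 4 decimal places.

Euler on (x_1,x_2): x_1_{n+1} = x_1_n + h·x_1', x_2_{n+1} = x_2_n + h·x_2'.
0.000000: (-1.900000, -1.200000); f=(-1.200000, -2.470000) → (-2.332000, -2.089200)
0.360000: (-2.332000, -2.089200); f=(-1.740000, -3.391600) → (-2.958400, -3.310176)
(x_1(0.72), x_2(0.72)) ≈ (-2.9584, -3.3102)

-2.9584, -3.3102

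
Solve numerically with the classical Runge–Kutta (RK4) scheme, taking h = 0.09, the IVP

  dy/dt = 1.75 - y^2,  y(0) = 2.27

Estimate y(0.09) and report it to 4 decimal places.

RK4: k1 = f(t_n, y_n); k2 = f(t_n + h/2, y_n + (h/2)·k1); k3 = f(t_n + h/2, y_n + (h/2)·k2); k4 = f(t_n + h, y_n + h·k3); y_{n+1} = y_n + (h/6)·(k1 + 2k2 + 2k3 + k4).
t=0.000000, y=2.270000:
  k1 = f(0.000000, 2.270000) = -3.402900
  k2 = f(0.045000, 2.116869) = -2.731136
  k3 = f(0.045000, 2.147099) = -2.860034
  k4 = f(0.090000, 2.012597) = -2.300547
  y ← 2.270000 + (0.09/6)·(k1 + 2k2 + 2k3 + k4) = 2.016713
y(0.09) ≈ 2.0167

2.0167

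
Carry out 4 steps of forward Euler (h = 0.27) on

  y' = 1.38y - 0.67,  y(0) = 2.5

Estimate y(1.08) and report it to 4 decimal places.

Euler: y_{n+1} = y_n + h·f(x_n, y_n).
x=0.000000, y=2.500000: f=2.780000 → y ← 2.500000 + 0.27·2.780000 = 3.250600
x=0.270000, y=3.250600: f=3.815828 → y ← 3.250600 + 0.27·3.815828 = 4.280874
x=0.540000, y=4.280874: f=5.237606 → y ← 4.280874 + 0.27·5.237606 = 5.695027
x=0.810000, y=5.695027: f=7.189137 → y ← 5.695027 + 0.27·7.189137 = 7.636094
y(1.08) ≈ 7.6361

7.6361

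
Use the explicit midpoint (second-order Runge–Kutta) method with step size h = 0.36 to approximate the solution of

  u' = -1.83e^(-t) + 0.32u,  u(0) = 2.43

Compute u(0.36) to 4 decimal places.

2.1378

Midpoint: k1 = f(t_n, u_n); k2 = f(t_n + h/2, u_n + (h/2)·k1); u_{n+1} = u_n + h·k2.
t=0.000000, u=2.430000:
  k1 = f(0.000000, 2.430000) = -1.052400
  k2 = f(0.180000, 2.240568) = -0.811563
  u ← 2.430000 + 0.36·(-0.811563) = 2.137837
u(0.36) ≈ 2.1378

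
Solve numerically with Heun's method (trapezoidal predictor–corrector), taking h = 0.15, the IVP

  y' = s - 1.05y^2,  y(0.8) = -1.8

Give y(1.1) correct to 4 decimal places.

Heun: k1 = f(s_n, y_n); k2 = f(s_n + h, y_n + h·k1); y_{n+1} = y_n + (h/2)·(k1 + k2).
s=0.800000, y=-1.800000:
  k1 = f(0.800000, -1.800000) = -2.602000
  k2 = f(0.950000, -2.190300) = -4.087285
  y ← -1.800000 + (0.15/2)·(-2.602000 + (-4.087285)) = -2.301696
s=0.950000, y=-2.301696:
  k1 = f(0.950000, -2.301696) = -4.612696
  k2 = f(1.100000, -2.993601) = -8.309728
  y ← -2.301696 + (0.15/2)·(-4.612696 + (-8.309728)) = -3.270878
y(1.1) ≈ -3.2709

-3.2709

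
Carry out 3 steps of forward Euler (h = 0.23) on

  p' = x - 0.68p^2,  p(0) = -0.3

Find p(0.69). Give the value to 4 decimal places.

Euler: p_{n+1} = p_n + h·f(x_n, p_n).
x=0.000000, p=-0.300000: f=-0.061200 → p ← -0.300000 + 0.23·(-0.061200) = -0.314076
x=0.230000, p=-0.314076: f=0.162922 → p ← -0.314076 + 0.23·0.162922 = -0.276604
x=0.460000, p=-0.276604: f=0.407973 → p ← -0.276604 + 0.23·0.407973 = -0.182770
p(0.69) ≈ -0.1828

-0.1828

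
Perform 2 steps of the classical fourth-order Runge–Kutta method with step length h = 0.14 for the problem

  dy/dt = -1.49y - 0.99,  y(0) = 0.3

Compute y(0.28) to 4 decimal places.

RK4: k1 = f(t_n, y_n); k2 = f(t_n + h/2, y_n + (h/2)·k1); k3 = f(t_n + h/2, y_n + (h/2)·k2); k4 = f(t_n + h, y_n + h·k3); y_{n+1} = y_n + (h/6)·(k1 + 2k2 + 2k3 + k4).
t=0.000000, y=0.300000:
  k1 = f(0.000000, 0.300000) = -1.437000
  k2 = f(0.070000, 0.199410) = -1.287121
  k3 = f(0.070000, 0.209902) = -1.302753
  k4 = f(0.140000, 0.117615) = -1.165246
  y ← 0.300000 + (0.14/6)·(k1 + 2k2 + 2k3 + k4) = 0.118420
t=0.140000, y=0.118420:
  k1 = f(0.140000, 0.118420) = -1.166446
  k2 = f(0.210000, 0.036769) = -1.044786
  k3 = f(0.210000, 0.045285) = -1.057475
  k4 = f(0.280000, -0.029626) = -0.945857
  y ← 0.118420 + (0.14/6)·(k1 + 2k2 + 2k3 + k4) = -0.028972
y(0.28) ≈ -0.0290

-0.0290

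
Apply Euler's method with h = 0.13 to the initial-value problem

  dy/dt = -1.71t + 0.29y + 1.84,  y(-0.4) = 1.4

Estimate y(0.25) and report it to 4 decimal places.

Euler: y_{n+1} = y_n + h·f(t_n, y_n).
t=-0.400000, y=1.400000: f=2.930000 → y ← 1.400000 + 0.13·2.930000 = 1.780900
t=-0.270000, y=1.780900: f=2.818161 → y ← 1.780900 + 0.13·2.818161 = 2.147261
t=-0.140000, y=2.147261: f=2.702106 → y ← 2.147261 + 0.13·2.702106 = 2.498535
t=-0.010000, y=2.498535: f=2.581675 → y ← 2.498535 + 0.13·2.581675 = 2.834152
t=0.120000, y=2.834152: f=2.456704 → y ← 2.834152 + 0.13·2.456704 = 3.153524
y(0.25) ≈ 3.1535

3.1535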